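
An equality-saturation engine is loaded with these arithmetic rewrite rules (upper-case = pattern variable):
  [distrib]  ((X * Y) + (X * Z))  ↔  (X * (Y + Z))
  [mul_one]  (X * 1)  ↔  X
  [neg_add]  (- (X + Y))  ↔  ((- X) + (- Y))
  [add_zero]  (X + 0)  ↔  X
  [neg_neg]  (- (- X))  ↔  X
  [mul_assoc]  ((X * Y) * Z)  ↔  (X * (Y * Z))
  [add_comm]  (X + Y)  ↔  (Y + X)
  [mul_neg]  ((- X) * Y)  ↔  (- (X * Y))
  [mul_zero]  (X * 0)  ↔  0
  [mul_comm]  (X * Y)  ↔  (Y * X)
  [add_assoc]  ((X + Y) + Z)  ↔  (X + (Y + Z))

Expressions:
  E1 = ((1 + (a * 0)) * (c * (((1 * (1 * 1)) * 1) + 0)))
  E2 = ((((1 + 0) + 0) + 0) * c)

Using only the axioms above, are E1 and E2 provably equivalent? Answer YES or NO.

YES

(1) (((1 * (1 * 1)) * 1) + 0)  =[add_zero →]=  ((1 * (1 * 1)) * 1)    ⊢ ((1 + (a * 0)) * (c * ((1 * (1 * 1)) * 1)))
(2) ((1 * (1 * 1)) * 1)  =[mul_one →]=  (1 * (1 * 1))    ⊢ ((1 + (a * 0)) * (c * (1 * (1 * 1))))
(3) (a * 0)  =[mul_zero →]=  0    ⊢ ((1 + 0) * (c * (1 * (1 * 1))))
(4) (1 * 1)  =[mul_one →]=  1    ⊢ ((1 + 0) * (c * (1 * 1)))
(5) (1 * 1)  =[mul_one →]=  1    ⊢ ((1 + 0) * (c * 1))
(6) (1 + 0)  =[add_zero →]=  1    ⊢ (1 * (c * 1))
(7) (c * 1)  =[mul_one →]=  c    ⊢ (1 * c)
(8) 1  =[add_zero ←]=  (1 + 0)    ⊢ ((1 + 0) * c)
(9) 1  =[add_zero ←]=  (1 + 0)    ⊢ (((1 + 0) + 0) * c)
(10) ((1 + 0) + 0)  =[add_zero ←]=  (((1 + 0) + 0) + 0)    ⊢ E2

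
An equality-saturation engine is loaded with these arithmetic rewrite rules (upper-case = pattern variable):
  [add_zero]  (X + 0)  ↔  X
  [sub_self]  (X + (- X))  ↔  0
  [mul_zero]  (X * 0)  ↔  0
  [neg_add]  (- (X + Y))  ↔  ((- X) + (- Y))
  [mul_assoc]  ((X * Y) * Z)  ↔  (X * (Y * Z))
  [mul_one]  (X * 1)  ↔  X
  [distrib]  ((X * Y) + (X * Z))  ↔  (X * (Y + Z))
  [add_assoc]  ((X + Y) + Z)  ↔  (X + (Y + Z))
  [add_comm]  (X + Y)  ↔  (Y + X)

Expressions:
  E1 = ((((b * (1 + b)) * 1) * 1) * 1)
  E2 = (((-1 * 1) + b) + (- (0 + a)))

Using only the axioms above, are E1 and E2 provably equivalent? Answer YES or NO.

The axioms are sound identities: if E1 ↔* E2 then E1 and E2 evaluate identically under any assignment.
Under a=0, b=0: E1 evaluates to 0, E2 to -1. Distinct ⇒ no rewrite sequence connects them.

NO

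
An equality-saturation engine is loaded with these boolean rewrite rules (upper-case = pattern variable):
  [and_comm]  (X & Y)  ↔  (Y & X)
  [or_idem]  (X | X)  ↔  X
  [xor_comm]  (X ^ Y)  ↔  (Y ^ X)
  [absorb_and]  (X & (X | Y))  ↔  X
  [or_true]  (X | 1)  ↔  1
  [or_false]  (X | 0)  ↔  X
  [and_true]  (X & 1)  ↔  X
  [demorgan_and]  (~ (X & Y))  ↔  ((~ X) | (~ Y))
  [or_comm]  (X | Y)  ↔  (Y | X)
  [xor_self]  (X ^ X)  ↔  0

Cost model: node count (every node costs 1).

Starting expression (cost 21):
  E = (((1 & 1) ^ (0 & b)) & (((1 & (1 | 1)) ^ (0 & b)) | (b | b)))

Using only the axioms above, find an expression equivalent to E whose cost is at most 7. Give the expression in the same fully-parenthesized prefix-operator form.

((1 & 1) ^ (0 & b))   [cost 7]

1. [or_idem →] (1 | 1)  →  1;  E = (((1 & 1) ^ (0 & b)) & (((1 & 1) ^ (0 & b)) | (b | b)))
2. [or_idem →] (b | b)  →  b;  E = (((1 & 1) ^ (0 & b)) & (((1 & 1) ^ (0 & b)) | b))
3. [absorb_and →] (((1 & 1) ^ (0 & b)) & (((1 & 1) ^ (0 & b)) | b))  →  ((1 & 1) ^ (0 & b));  cost 7 ≤ 7, done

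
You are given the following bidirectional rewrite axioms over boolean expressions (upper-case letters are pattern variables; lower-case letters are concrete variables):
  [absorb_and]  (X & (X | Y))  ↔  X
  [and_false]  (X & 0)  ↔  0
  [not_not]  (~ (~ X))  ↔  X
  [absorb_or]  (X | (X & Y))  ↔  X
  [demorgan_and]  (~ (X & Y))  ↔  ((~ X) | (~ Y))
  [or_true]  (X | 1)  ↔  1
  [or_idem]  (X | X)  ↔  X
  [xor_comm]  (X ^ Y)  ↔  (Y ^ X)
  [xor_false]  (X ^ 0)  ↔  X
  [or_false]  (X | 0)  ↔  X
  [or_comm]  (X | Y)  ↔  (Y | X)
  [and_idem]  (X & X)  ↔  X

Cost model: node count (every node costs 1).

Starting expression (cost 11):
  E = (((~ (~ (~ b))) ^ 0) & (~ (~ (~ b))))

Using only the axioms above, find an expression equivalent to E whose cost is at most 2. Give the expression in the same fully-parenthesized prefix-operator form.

(~ b)   [cost 2]

step 1: xor_false (→) rewrites ((~ (~ (~ b))) ^ 0) into (~ (~ (~ b))), now ((~ (~ (~ b))) & (~ (~ (~ b))))
step 2: and_idem (→) rewrites ((~ (~ (~ b))) & (~ (~ (~ b)))) into (~ (~ (~ b)))
step 3: not_not (→) rewrites (~ (~ (~ b))) into (~ b), reaching cost 2 (bound 2)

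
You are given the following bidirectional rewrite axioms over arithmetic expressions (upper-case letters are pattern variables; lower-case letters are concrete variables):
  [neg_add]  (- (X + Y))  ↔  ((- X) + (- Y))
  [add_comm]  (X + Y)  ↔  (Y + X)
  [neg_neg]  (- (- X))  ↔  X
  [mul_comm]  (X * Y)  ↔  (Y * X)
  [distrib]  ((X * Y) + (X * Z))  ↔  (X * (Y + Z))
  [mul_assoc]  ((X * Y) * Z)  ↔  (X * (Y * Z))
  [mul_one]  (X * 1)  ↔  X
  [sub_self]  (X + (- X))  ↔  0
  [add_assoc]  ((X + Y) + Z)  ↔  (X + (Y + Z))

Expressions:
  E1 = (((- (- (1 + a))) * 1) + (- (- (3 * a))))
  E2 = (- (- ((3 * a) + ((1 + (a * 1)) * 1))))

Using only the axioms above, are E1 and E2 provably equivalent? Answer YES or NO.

YES

step 1: mul_one (→) rewrites ((- (- (1 + a))) * 1) into (- (- (1 + a))), now ((- (- (1 + a))) + (- (- (3 * a))))
step 2: neg_neg (→) rewrites (- (- (3 * a))) into (3 * a), now ((- (- (1 + a))) + (3 * a))
step 3: neg_neg (→) rewrites (- (- (1 + a))) into (1 + a), now ((1 + a) + (3 * a))
step 4: add_comm (→) rewrites ((1 + a) + (3 * a)) into ((3 * a) + (1 + a))
step 5: neg_neg (←) rewrites ((3 * a) + (1 + a)) into (- (- ((3 * a) + (1 + a))))
step 6: mul_one (←) rewrites (1 + a) into ((1 + a) * 1), now (- (- ((3 * a) + ((1 + a) * 1))))
step 7: mul_one (←) rewrites a into (a * 1), which is E2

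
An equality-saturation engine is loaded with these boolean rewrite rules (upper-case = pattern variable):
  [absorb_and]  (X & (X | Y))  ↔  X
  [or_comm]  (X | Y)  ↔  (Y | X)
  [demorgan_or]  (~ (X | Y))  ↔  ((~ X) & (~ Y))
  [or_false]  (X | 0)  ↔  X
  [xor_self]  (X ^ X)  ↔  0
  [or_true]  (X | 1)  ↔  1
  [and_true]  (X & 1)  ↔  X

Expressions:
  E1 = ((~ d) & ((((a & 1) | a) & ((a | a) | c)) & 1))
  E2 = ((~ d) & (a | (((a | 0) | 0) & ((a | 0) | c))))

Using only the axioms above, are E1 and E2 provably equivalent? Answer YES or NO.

(1) ((((a & 1) | a) & ((a | a) | c)) & 1)  =[and_true →]=  (((a & 1) | a) & ((a | a) | c))    ⊢ ((~ d) & (((a & 1) | a) & ((a | a) | c)))
(2) (a & 1)  =[and_true →]=  a    ⊢ ((~ d) & ((a | a) & ((a | a) | c)))
(3) ((a | a) & ((a | a) | c))  =[absorb_and →]=  (a | a)    ⊢ ((~ d) & (a | a))
(4) a  =[or_false ←]=  (a | 0)    ⊢ ((~ d) & (a | (a | 0)))
(5) (a | 0)  =[absorb_and ←]=  ((a | 0) & ((a | 0) | c))    ⊢ ((~ d) & (a | ((a | 0) & ((a | 0) | c))))
(6) (a | 0)  =[or_false ←]=  ((a | 0) | 0)    ⊢ E2

YES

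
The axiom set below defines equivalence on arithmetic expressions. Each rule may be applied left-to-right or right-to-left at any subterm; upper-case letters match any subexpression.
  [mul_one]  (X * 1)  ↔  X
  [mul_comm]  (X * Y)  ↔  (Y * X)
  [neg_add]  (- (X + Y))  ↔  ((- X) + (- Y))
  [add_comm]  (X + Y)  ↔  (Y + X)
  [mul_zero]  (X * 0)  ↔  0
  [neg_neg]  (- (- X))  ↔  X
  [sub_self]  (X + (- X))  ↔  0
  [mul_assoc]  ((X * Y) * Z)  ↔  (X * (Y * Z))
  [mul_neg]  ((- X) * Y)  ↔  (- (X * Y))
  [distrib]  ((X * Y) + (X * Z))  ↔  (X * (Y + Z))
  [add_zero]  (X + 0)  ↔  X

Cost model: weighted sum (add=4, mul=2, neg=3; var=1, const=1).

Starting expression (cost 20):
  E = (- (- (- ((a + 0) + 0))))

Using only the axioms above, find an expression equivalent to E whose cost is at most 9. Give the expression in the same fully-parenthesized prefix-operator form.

(- (a + 0))   [cost 9]

(1) (- (- (- ((a + 0) + 0))))  =[neg_neg →]=  (- ((a + 0) + 0))
(2) ((a + 0) + 0)  =[add_zero →]=  (a + 0)    ⊢ cost 9, within 9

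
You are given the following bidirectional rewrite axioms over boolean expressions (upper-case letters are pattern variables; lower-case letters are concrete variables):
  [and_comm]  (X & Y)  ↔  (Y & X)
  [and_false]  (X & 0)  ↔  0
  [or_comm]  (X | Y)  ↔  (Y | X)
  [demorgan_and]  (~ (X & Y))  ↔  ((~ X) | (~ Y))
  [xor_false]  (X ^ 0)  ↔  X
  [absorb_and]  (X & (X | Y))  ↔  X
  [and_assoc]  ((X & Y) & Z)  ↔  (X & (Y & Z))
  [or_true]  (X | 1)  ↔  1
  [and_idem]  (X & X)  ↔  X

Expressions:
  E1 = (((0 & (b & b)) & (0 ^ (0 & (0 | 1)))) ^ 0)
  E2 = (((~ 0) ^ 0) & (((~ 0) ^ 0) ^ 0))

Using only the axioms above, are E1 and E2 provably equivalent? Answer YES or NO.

The axioms are sound identities: if E1 ↔* E2 then E1 and E2 evaluate identically under any assignment.
Under b=0: E1 evaluates to 0, E2 to 1. Distinct ⇒ no rewrite sequence connects them.

NO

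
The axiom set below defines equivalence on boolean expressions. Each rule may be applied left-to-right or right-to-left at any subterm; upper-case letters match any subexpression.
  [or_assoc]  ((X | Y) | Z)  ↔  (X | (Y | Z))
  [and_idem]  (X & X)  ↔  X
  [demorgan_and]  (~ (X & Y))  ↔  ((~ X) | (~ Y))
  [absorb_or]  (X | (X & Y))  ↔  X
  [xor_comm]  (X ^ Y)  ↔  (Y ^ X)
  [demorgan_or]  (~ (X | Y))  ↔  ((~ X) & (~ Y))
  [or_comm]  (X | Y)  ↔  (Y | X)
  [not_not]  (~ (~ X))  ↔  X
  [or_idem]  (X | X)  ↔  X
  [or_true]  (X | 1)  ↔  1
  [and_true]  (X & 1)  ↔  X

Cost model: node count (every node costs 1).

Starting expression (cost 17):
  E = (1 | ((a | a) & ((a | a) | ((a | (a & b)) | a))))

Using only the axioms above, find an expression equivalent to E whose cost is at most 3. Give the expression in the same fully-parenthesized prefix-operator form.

1. [absorb_or →] (a | (a & b))  →  a;  E = (1 | ((a | a) & ((a | a) | (a | a))))
2. [or_idem →] ((a | a) | (a | a))  →  (a | a);  E = (1 | ((a | a) & (a | a)))
3. [and_idem →] ((a | a) & (a | a))  →  (a | a);  E = (1 | (a | a))
4. [or_idem →] (a | a)  →  a;  cost 3 ≤ 3, done

(1 | a)   [cost 3]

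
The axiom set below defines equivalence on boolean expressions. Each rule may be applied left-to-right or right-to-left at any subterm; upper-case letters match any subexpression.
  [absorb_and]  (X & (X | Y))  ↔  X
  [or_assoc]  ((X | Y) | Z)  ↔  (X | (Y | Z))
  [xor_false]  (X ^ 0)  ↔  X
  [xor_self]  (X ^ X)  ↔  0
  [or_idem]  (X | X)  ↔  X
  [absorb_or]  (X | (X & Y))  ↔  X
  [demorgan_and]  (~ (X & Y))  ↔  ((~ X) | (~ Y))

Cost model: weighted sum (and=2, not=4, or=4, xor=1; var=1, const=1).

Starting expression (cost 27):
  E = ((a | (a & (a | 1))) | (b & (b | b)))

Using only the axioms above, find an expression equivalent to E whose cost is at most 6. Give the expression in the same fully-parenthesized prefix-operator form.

(a | b)   [cost 6]

(1) (a & (a | 1))  =[absorb_and →]=  a    ⊢ ((a | a) | (b & (b | b)))
(2) (b & (b | b))  =[absorb_and →]=  b    ⊢ ((a | a) | b)
(3) (a | a)  =[or_idem →]=  a    ⊢ cost 6, within 6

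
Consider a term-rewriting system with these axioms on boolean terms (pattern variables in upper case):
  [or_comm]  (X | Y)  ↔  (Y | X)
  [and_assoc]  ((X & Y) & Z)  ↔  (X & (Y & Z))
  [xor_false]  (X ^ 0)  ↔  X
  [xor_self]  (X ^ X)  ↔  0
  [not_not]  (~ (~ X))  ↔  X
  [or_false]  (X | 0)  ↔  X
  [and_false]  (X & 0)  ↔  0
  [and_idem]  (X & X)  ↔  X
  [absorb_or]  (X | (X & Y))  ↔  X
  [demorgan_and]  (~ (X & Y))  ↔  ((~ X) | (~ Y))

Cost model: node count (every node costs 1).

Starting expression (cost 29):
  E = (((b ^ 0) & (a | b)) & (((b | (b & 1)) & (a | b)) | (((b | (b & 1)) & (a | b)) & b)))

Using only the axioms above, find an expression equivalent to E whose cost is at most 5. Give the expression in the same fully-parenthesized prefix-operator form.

1. [absorb_or →] (((b | (b & 1)) & (a | b)) | (((b | (b & 1)) & (a | b)) & b))  →  ((b | (b & 1)) & (a | b));  E = (((b ^ 0) & (a | b)) & ((b | (b & 1)) & (a | b)))
2. [absorb_or →] (b | (b & 1))  →  b;  E = (((b ^ 0) & (a | b)) & (b & (a | b)))
3. [xor_false →] (b ^ 0)  →  b;  E = ((b & (a | b)) & (b & (a | b)))
4. [and_idem →] ((b & (a | b)) & (b & (a | b)))  →  (b & (a | b));  cost 5 ≤ 5, done

(b & (a | b))   [cost 5]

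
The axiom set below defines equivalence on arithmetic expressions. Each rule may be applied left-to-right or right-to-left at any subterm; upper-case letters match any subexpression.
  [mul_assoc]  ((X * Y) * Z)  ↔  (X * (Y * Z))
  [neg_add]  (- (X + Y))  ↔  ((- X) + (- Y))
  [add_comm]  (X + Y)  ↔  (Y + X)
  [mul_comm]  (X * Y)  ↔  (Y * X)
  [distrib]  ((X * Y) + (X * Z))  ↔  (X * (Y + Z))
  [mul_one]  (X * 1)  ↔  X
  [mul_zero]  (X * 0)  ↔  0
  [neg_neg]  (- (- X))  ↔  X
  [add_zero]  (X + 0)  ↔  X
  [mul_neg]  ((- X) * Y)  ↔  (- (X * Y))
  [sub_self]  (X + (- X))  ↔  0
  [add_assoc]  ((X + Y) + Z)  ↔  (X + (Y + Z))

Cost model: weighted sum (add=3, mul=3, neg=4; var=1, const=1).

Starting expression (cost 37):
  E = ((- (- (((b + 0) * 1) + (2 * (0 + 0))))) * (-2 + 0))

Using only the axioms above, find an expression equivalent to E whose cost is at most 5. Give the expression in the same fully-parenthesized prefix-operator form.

1. [neg_neg →] (- (- (((b + 0) * 1) + (2 * (0 + 0)))))  →  (((b + 0) * 1) + (2 * (0 + 0)));  E = ((((b + 0) * 1) + (2 * (0 + 0))) * (-2 + 0))
2. [add_zero →] (b + 0)  →  b;  E = (((b * 1) + (2 * (0 + 0))) * (-2 + 0))
3. [add_zero →] (-2 + 0)  →  -2;  E = (((b * 1) + (2 * (0 + 0))) * -2)
4. [add_zero →] (0 + 0)  →  0;  E = (((b * 1) + (2 * 0)) * -2)
5. [mul_one →] (b * 1)  →  b;  E = ((b + (2 * 0)) * -2)
6. [mul_zero →] (2 * 0)  →  0;  E = ((b + 0) * -2)
7. [add_zero →] (b + 0)  →  b;  cost 5 ≤ 5, done

(b * -2)   [cost 5]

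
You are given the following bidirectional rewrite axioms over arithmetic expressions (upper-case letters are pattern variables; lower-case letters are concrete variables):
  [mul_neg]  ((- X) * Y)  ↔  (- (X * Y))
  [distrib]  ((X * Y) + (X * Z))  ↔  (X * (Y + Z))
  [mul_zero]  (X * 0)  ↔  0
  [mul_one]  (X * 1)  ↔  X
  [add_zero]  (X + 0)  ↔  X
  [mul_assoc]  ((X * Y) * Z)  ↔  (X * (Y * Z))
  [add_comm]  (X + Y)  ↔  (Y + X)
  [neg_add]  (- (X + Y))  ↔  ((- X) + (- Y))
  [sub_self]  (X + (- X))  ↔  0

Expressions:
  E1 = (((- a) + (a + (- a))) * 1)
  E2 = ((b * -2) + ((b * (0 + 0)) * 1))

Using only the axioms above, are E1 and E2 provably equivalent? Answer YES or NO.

Every axiom is a valid identity, so a rewrite proof would force E1 and E2 to agree under every assignment.
At a=0, b=1: E1 = 0 but E2 = -2; they differ, so no derivation exists.

NO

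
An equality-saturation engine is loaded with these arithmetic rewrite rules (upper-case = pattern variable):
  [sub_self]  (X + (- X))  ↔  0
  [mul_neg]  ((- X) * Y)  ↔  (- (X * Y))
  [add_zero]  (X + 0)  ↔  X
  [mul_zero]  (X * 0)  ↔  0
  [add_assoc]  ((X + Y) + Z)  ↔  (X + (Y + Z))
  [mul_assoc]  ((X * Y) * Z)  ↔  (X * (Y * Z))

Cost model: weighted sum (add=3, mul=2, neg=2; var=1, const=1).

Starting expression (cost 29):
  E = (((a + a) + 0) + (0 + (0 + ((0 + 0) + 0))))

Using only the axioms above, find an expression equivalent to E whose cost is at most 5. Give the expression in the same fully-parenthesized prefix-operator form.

1. [add_zero →] (0 + 0)  →  0;  E = (((a + a) + 0) + (0 + (0 + (0 + 0))))
2. [add_zero →] (0 + 0)  →  0;  E = (((a + a) + 0) + (0 + (0 + 0)))
3. [add_zero →] (0 + 0)  →  0;  E = (((a + a) + 0) + (0 + 0))
4. [add_zero →] (0 + 0)  →  0;  E = (((a + a) + 0) + 0)
5. [add_zero →] ((a + a) + 0)  →  (a + a);  E = ((a + a) + 0)
6. [add_zero →] ((a + a) + 0)  →  (a + a);  cost 5 ≤ 5, done

(a + a)   [cost 5]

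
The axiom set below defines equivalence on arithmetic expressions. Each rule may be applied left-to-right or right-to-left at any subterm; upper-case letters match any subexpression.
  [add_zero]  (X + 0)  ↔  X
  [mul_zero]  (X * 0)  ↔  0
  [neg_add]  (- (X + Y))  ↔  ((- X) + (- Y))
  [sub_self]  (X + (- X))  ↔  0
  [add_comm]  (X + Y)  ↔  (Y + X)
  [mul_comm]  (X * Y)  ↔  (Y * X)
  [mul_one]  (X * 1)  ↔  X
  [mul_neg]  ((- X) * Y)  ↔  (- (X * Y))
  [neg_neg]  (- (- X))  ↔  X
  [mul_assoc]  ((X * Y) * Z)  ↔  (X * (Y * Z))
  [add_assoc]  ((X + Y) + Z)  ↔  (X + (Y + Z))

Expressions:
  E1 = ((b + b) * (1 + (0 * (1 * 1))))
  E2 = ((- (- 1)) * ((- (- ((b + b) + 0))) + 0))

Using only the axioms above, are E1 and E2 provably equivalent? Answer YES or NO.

YES

step 1: mul_one (→) rewrites (1 * 1) into 1, now ((b + b) * (1 + (0 * 1)))
step 2: mul_one (→) rewrites (0 * 1) into 0, now ((b + b) * (1 + 0))
step 3: add_zero (→) rewrites (1 + 0) into 1, now ((b + b) * 1)
step 4: add_zero (←) rewrites (b + b) into ((b + b) + 0), now (((b + b) + 0) * 1)
step 5: mul_comm (→) rewrites (((b + b) + 0) * 1) into (1 * ((b + b) + 0))
step 6: neg_neg (←) rewrites 1 into (- (- 1)), now ((- (- 1)) * ((b + b) + 0))
step 7: add_zero (←) rewrites ((b + b) + 0) into (((b + b) + 0) + 0), now ((- (- 1)) * (((b + b) + 0) + 0))
step 8: neg_neg (←) rewrites ((b + b) + 0) into (- (- ((b + b) + 0))), which is E2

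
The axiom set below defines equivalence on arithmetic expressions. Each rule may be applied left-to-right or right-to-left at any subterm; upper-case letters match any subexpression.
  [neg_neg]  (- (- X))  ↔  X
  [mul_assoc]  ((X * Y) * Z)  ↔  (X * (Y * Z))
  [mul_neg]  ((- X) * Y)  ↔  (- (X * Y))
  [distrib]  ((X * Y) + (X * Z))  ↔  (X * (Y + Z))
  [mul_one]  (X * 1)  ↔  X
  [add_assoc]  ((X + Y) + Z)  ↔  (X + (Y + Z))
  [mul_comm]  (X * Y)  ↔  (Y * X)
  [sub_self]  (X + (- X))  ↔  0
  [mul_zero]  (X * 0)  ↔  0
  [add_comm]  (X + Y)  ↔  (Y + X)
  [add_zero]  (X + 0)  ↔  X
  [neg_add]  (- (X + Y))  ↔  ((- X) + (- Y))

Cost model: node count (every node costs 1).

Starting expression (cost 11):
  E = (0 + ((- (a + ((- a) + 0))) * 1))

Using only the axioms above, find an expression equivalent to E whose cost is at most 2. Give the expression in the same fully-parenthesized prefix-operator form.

(- 0)   [cost 2]

step 1: mul_one (→) rewrites ((- (a + ((- a) + 0))) * 1) into (- (a + ((- a) + 0))), now (0 + (- (a + ((- a) + 0))))
step 2: add_zero (→) rewrites ((- a) + 0) into (- a), now (0 + (- (a + (- a))))
step 3: sub_self (→) rewrites (a + (- a)) into 0, now (0 + (- 0))
step 4: add_comm (→) rewrites (0 + (- 0)) into ((- 0) + 0)
step 5: add_zero (→) rewrites ((- 0) + 0) into (- 0), reaching cost 2 (bound 2)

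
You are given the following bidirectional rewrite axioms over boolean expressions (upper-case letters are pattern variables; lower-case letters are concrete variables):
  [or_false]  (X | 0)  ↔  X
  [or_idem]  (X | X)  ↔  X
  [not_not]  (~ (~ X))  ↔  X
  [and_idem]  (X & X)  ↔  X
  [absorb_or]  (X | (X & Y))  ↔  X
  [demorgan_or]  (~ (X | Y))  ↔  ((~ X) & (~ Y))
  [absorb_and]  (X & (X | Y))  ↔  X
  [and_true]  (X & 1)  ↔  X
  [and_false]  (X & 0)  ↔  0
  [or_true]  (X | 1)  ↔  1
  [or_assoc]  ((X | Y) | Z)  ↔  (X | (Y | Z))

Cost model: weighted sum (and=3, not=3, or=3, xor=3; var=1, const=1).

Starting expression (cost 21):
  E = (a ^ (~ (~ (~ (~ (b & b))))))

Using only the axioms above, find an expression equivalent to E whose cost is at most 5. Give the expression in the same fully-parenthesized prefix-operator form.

1. [not_not →] (~ (~ (~ (~ (b & b)))))  →  (~ (~ (b & b)));  E = (a ^ (~ (~ (b & b))))
2. [and_idem →] (b & b)  →  b;  E = (a ^ (~ (~ b)))
3. [not_not →] (~ (~ b))  →  b;  cost 5 ≤ 5, done

(a ^ b)   [cost 5]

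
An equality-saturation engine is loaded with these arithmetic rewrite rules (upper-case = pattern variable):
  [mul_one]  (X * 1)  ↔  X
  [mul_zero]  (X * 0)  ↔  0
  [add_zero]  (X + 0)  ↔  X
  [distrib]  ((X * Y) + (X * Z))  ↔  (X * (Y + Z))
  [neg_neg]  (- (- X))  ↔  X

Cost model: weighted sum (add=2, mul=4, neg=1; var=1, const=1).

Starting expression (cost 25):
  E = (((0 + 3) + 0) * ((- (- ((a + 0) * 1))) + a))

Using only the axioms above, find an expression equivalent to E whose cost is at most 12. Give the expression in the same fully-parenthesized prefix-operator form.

1. [add_zero →] (a + 0)  →  a;  E = (((0 + 3) + 0) * ((- (- (a * 1))) + a))
2. [mul_one →] (a * 1)  →  a;  E = (((0 + 3) + 0) * ((- (- a)) + a))
3. [add_zero →] ((0 + 3) + 0)  →  (0 + 3);  E = ((0 + 3) * ((- (- a)) + a))
4. [neg_neg →] (- (- a))  →  a;  cost 12 ≤ 12, done

((0 + 3) * (a + a))   [cost 12]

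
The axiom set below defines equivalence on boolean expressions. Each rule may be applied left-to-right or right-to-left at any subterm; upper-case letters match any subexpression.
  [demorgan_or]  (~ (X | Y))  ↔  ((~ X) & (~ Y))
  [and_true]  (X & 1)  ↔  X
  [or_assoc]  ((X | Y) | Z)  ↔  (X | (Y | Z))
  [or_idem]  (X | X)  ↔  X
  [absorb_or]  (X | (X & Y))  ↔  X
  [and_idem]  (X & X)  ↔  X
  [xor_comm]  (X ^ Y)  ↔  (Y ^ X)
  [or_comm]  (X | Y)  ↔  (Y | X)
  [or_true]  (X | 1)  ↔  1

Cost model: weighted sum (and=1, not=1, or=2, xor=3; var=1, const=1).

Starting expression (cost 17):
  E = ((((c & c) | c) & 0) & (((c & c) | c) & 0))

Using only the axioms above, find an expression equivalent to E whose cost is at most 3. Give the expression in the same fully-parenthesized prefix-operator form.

step 1: and_idem (→) rewrites ((((c & c) | c) & 0) & (((c & c) | c) & 0)) into (((c & c) | c) & 0)
step 2: and_idem (→) rewrites (c & c) into c, now ((c | c) & 0)
step 3: or_idem (→) rewrites (c | c) into c, reaching cost 3 (bound 3)

(c & 0)   [cost 3]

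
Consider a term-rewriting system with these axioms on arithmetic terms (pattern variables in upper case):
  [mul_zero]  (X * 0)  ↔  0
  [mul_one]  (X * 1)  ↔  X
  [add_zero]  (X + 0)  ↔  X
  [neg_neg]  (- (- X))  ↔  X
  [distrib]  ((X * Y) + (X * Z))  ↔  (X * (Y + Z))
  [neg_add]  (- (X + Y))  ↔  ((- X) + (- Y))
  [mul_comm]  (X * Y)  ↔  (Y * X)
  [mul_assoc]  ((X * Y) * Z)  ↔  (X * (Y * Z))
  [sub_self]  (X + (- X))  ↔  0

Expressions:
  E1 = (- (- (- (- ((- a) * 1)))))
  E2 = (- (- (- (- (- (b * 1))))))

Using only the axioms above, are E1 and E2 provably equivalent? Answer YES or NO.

NO

Every axiom is a valid identity, so a rewrite proof would force E1 and E2 to agree under every assignment.
At a=0, b=1: E1 = 0 but E2 = -1; they differ, so no derivation exists.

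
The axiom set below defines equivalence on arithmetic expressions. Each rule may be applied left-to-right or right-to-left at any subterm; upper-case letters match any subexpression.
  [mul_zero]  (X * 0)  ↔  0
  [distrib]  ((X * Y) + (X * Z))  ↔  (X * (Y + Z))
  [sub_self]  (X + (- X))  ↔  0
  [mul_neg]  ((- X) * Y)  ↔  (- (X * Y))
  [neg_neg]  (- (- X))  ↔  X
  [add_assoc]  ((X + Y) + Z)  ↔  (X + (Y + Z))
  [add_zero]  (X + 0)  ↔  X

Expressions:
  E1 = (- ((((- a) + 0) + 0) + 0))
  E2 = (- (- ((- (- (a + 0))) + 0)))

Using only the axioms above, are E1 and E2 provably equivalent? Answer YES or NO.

YES

step 1: add_zero (→) rewrites (((- a) + 0) + 0) into ((- a) + 0), now (- (((- a) + 0) + 0))
step 2: add_zero (→) rewrites ((- a) + 0) into (- a), now (- ((- a) + 0))
step 3: add_zero (→) rewrites ((- a) + 0) into (- a), now (- (- a))
step 4: neg_neg (←) rewrites a into (- (- a)), now (- (- (- (- a))))
step 5: add_zero (←) rewrites a into (a + 0), now (- (- (- (- (a + 0)))))
step 6: add_zero (←) rewrites (- (- (a + 0))) into ((- (- (a + 0))) + 0), which is E2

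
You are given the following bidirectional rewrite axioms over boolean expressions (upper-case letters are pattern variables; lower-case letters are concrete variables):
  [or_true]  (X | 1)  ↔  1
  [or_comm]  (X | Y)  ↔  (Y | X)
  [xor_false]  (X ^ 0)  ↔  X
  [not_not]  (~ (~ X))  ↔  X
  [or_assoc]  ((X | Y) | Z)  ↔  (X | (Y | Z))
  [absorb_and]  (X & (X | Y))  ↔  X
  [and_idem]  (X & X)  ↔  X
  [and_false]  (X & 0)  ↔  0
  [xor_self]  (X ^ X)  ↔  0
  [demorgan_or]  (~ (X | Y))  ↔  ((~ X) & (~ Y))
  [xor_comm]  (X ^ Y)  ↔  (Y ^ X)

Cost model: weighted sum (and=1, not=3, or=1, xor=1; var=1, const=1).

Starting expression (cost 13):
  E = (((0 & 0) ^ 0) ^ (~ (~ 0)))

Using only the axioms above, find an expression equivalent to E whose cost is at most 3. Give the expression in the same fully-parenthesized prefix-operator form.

(0 ^ 0)   [cost 3]

step 1: and_idem (→) rewrites (0 & 0) into 0, now ((0 ^ 0) ^ (~ (~ 0)))
step 2: xor_false (→) rewrites (0 ^ 0) into 0, now (0 ^ (~ (~ 0)))
step 3: not_not (→) rewrites (~ (~ 0)) into 0, reaching cost 3 (bound 3)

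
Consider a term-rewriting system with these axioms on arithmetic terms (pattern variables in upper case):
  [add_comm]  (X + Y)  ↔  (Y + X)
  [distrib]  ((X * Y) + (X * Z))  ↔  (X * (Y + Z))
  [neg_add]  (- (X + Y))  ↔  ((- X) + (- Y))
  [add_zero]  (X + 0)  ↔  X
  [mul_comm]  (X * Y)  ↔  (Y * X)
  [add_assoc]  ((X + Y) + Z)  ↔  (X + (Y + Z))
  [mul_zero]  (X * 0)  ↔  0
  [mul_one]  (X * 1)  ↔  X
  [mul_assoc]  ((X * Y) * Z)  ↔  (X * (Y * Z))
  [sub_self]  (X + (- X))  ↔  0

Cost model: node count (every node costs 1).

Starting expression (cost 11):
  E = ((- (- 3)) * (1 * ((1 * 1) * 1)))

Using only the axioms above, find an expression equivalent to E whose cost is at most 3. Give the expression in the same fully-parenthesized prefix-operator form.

step 1: mul_one (→) rewrites ((1 * 1) * 1) into (1 * 1), now ((- (- 3)) * (1 * (1 * 1)))
step 2: mul_comm (→) rewrites (1 * (1 * 1)) into ((1 * 1) * 1), now ((- (- 3)) * ((1 * 1) * 1))
step 3: mul_one (→) rewrites (1 * 1) into 1, now ((- (- 3)) * (1 * 1))
step 4: mul_one (→) rewrites (1 * 1) into 1, now ((- (- 3)) * 1)
step 5: mul_one (→) rewrites ((- (- 3)) * 1) into (- (- 3)), reaching cost 3 (bound 3)

(- (- 3))   [cost 3]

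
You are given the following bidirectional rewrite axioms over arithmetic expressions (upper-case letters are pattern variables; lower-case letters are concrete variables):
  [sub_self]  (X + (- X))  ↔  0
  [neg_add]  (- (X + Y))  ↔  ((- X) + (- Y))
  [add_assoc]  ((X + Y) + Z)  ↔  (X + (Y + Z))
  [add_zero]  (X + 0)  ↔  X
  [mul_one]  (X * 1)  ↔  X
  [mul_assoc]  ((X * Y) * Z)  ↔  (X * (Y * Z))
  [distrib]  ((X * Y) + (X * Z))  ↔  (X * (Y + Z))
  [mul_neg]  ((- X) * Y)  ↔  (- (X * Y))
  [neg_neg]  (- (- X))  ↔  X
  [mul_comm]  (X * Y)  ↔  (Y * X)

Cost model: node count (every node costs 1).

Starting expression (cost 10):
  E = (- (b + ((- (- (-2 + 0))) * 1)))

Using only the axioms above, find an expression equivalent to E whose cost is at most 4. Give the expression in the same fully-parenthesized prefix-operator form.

1. [neg_neg →] (- (- (-2 + 0)))  →  (-2 + 0);  E = (- (b + ((-2 + 0) * 1)))
2. [add_zero →] (-2 + 0)  →  -2;  E = (- (b + (-2 * 1)))
3. [mul_one →] (-2 * 1)  →  -2;  cost 4 ≤ 4, done

(- (b + -2))   [cost 4]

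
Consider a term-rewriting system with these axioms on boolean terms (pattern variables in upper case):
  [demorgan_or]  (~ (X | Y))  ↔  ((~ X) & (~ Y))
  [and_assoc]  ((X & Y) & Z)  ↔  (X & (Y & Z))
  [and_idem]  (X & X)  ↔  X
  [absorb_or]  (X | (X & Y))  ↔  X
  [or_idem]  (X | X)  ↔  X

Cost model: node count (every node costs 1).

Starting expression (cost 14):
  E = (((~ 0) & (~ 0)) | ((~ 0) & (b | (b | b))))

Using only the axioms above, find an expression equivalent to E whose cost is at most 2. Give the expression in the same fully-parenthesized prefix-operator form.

(~ 0)   [cost 2]

1. [or_idem →] (b | b)  →  b;  E = (((~ 0) & (~ 0)) | ((~ 0) & (b | b)))
2. [and_idem →] ((~ 0) & (~ 0))  →  (~ 0);  E = ((~ 0) | ((~ 0) & (b | b)))
3. [or_idem →] (b | b)  →  b;  E = ((~ 0) | ((~ 0) & b))
4. [absorb_or →] ((~ 0) | ((~ 0) & b))  →  (~ 0);  cost 2 ≤ 2, done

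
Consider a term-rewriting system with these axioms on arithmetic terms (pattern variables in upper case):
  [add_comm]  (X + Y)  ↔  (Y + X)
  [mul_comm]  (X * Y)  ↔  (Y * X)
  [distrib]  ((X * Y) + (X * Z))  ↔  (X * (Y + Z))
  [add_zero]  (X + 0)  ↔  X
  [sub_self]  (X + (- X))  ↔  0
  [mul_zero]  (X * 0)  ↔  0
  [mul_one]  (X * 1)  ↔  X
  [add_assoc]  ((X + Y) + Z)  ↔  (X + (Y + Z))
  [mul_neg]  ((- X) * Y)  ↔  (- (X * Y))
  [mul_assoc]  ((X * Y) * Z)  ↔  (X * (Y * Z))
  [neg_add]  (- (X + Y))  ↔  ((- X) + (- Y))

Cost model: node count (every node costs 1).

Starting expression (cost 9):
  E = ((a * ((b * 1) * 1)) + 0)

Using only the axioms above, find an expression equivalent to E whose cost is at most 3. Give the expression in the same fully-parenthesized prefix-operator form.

(a * b)   [cost 3]

(1) ((a * ((b * 1) * 1)) + 0)  =[add_zero →]=  (a * ((b * 1) * 1))
(2) ((b * 1) * 1)  =[mul_one →]=  (b * 1)    ⊢ (a * (b * 1))
(3) (b * 1)  =[mul_one →]=  b    ⊢ cost 3, within 3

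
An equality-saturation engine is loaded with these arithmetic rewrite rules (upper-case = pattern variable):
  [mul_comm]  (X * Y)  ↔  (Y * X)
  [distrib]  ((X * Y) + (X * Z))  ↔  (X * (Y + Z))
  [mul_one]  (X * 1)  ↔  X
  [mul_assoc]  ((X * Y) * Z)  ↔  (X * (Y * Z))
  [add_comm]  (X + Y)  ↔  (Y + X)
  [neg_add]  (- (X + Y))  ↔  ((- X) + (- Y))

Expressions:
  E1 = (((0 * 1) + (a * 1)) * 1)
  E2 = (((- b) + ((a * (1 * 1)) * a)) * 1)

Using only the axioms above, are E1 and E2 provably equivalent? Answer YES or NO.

Every axiom is a valid identity, so a rewrite proof would force E1 and E2 to agree under every assignment.
At a=0, b=1: E1 = 0 but E2 = -1; they differ, so no derivation exists.

NO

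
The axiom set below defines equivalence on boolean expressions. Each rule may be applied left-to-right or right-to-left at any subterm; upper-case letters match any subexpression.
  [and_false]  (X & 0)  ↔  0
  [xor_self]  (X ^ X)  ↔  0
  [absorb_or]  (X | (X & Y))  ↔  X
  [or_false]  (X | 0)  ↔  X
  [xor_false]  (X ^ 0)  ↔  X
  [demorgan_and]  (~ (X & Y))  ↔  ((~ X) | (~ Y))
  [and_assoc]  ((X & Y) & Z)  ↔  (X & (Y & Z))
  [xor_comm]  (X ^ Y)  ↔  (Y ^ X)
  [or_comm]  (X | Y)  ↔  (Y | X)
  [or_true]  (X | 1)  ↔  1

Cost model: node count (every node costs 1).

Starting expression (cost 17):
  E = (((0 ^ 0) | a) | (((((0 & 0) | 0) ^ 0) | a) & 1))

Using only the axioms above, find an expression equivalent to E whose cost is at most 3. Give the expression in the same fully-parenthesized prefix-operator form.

(1) ((0 & 0) | 0)  =[or_false →]=  (0 & 0)    ⊢ (((0 ^ 0) | a) | ((((0 & 0) ^ 0) | a) & 1))
(2) (0 & 0)  =[and_false →]=  0    ⊢ (((0 ^ 0) | a) | (((0 ^ 0) | a) & 1))
(3) (((0 ^ 0) | a) | (((0 ^ 0) | a) & 1))  =[absorb_or →]=  ((0 ^ 0) | a)
(4) (0 ^ 0)  =[xor_false →]=  0    ⊢ cost 3, within 3

(0 | a)   [cost 3]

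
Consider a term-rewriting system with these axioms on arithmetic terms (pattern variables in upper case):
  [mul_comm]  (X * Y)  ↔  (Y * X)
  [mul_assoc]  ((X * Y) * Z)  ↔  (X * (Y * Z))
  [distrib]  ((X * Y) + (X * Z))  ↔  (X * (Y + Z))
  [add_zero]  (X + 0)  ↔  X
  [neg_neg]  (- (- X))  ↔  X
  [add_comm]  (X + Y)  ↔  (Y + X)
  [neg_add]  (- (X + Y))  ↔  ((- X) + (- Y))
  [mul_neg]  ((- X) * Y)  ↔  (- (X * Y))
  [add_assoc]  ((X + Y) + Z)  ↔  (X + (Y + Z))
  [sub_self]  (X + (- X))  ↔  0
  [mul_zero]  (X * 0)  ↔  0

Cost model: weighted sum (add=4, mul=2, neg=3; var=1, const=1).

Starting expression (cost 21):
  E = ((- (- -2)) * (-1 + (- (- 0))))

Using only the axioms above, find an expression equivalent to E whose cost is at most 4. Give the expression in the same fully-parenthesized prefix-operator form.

(-1 * -2)   [cost 4]

1. [neg_neg →] (- (- 0))  →  0;  E = ((- (- -2)) * (-1 + 0))
2. [mul_comm →] ((- (- -2)) * (-1 + 0))  →  ((-1 + 0) * (- (- -2)))
3. [neg_neg →] (- (- -2))  →  -2;  E = ((-1 + 0) * -2)
4. [add_zero →] (-1 + 0)  →  -1;  cost 4 ≤ 4, done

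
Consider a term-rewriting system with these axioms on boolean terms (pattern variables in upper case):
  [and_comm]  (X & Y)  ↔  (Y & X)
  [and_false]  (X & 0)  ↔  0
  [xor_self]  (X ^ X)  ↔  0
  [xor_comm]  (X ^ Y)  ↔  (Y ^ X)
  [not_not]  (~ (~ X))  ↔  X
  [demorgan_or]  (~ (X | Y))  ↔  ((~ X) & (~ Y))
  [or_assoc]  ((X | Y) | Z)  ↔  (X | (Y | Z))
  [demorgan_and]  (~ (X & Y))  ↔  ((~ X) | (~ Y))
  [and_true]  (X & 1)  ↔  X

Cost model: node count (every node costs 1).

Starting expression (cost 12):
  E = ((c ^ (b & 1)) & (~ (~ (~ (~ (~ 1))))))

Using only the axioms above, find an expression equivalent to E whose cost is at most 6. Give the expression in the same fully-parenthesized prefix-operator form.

(1) (b & 1)  =[and_true →]=  b    ⊢ ((c ^ b) & (~ (~ (~ (~ (~ 1))))))
(2) (~ (~ 1))  =[not_not →]=  1    ⊢ ((c ^ b) & (~ (~ (~ 1))))
(3) (~ (~ 1))  =[not_not →]=  1    ⊢ cost 6, within 6

((c ^ b) & (~ 1))   [cost 6]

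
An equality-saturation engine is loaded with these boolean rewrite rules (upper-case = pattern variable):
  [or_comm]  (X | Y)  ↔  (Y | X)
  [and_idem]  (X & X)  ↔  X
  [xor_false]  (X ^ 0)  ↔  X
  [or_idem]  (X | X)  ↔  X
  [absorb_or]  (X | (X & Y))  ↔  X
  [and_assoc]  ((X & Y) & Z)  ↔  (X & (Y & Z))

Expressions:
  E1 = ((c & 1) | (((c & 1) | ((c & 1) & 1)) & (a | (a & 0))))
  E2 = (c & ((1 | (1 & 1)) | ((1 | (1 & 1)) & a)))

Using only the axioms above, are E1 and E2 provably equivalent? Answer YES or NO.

1. [absorb_or →] (a | (a & 0))  →  a;  E1 = ((c & 1) | (((c & 1) | ((c & 1) & 1)) & a))
2. [absorb_or →] ((c & 1) | ((c & 1) & 1))  →  (c & 1);  E1 = ((c & 1) | ((c & 1) & a))
3. [absorb_or →] ((c & 1) | ((c & 1) & a))  →  (c & 1)
4. [or_idem ←] 1  →  (1 | 1);  E1 = (c & (1 | 1))
5. [and_idem ←] 1  →  (1 & 1);  E1 = (c & (1 | (1 & 1)))
6. [absorb_or ←] (1 | (1 & 1))  →  ((1 | (1 & 1)) | ((1 | (1 & 1)) & a));  this is E2

YES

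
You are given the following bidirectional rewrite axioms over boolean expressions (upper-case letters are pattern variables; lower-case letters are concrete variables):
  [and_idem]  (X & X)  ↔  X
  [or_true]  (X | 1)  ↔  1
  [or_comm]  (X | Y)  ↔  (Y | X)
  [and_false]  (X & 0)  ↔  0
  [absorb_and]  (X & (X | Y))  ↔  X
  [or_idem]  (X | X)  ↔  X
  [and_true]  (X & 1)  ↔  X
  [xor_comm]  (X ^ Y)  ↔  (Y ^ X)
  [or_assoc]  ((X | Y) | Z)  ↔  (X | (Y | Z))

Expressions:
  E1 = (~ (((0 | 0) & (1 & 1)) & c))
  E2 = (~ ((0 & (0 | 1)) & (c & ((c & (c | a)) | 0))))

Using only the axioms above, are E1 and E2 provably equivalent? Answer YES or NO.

YES

step 1: and_true (→) rewrites (1 & 1) into 1, now (~ (((0 | 0) & 1) & c))
step 2: or_idem (→) rewrites (0 | 0) into 0, now (~ ((0 & 1) & c))
step 3: and_true (→) rewrites (0 & 1) into 0, now (~ (0 & c))
step 4: absorb_and (←) rewrites c into (c & (c | 0)), now (~ (0 & (c & (c | 0))))
step 5: absorb_and (←) rewrites 0 into (0 & (0 | 1)), now (~ ((0 & (0 | 1)) & (c & (c | 0))))
step 6: absorb_and (←) rewrites c into (c & (c | a)), which is E2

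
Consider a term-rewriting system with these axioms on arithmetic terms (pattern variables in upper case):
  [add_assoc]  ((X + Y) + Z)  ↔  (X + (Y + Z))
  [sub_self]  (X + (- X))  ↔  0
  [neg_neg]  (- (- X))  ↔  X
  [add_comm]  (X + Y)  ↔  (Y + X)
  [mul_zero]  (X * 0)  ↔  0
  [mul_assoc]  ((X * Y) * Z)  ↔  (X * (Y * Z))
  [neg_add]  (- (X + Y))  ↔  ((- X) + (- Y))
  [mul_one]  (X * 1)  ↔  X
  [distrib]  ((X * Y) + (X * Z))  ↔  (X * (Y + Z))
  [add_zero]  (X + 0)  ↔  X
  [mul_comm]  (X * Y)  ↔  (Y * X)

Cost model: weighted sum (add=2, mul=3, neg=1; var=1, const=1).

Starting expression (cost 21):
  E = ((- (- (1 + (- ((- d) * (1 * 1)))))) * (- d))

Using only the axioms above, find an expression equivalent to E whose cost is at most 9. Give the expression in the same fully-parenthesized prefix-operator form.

1. [neg_neg →] (- (- (1 + (- ((- d) * (1 * 1))))))  →  (1 + (- ((- d) * (1 * 1))));  E = ((1 + (- ((- d) * (1 * 1)))) * (- d))
2. [mul_one →] (1 * 1)  →  1;  E = ((1 + (- ((- d) * 1))) * (- d))
3. [mul_one →] ((- d) * 1)  →  (- d);  E = ((1 + (- (- d))) * (- d))
4. [neg_neg →] (- (- d))  →  d;  cost 9 ≤ 9, done

((1 + d) * (- d))   [cost 9]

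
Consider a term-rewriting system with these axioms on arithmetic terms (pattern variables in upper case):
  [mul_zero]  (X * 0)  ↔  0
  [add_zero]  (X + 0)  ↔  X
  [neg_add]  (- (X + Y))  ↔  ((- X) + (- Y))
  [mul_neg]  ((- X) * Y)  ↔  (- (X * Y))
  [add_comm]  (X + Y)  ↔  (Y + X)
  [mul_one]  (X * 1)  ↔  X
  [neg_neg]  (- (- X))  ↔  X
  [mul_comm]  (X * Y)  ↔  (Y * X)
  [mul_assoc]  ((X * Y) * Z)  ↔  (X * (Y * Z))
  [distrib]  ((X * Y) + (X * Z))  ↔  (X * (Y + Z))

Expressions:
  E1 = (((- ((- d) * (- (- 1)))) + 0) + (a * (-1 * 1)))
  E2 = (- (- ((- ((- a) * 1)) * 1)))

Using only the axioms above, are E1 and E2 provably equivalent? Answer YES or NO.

NO

All listed rules preserve value, hence provable equivalence implies equal values everywhere; look for a separating assignment.
a=0, d=1 gives E1 ↦ 1, E2 ↦ 0; values differ ⇒ not provably equivalent.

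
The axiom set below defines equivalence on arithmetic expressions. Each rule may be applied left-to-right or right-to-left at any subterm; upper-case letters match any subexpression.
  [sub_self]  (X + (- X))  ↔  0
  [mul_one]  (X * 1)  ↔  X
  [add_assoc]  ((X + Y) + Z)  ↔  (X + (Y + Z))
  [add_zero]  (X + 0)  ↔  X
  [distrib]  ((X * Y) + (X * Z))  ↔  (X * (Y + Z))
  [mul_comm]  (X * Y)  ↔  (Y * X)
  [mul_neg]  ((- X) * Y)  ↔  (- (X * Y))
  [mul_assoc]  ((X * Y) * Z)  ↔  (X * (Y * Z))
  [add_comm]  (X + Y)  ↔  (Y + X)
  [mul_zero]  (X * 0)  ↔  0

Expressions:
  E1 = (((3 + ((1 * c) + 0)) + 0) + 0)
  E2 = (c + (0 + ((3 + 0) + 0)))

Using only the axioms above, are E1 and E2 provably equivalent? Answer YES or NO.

YES

step 1: add_zero (→) rewrites (((3 + ((1 * c) + 0)) + 0) + 0) into ((3 + ((1 * c) + 0)) + 0)
step 2: add_zero (→) rewrites ((3 + ((1 * c) + 0)) + 0) into (3 + ((1 * c) + 0))
step 3: mul_comm (→) rewrites (1 * c) into (c * 1), now (3 + ((c * 1) + 0))
step 4: add_zero (→) rewrites ((c * 1) + 0) into (c * 1), now (3 + (c * 1))
step 5: mul_one (→) rewrites (c * 1) into c, now (3 + c)
step 6: add_comm (→) rewrites (3 + c) into (c + 3)
step 7: add_zero (←) rewrites 3 into (3 + 0), now (c + (3 + 0))
step 8: add_zero (←) rewrites (3 + 0) into ((3 + 0) + 0), now (c + ((3 + 0) + 0))
step 9: add_comm (→) rewrites ((3 + 0) + 0) into (0 + (3 + 0)), now (c + (0 + (3 + 0)))
step 10: add_zero (←) rewrites (3 + 0) into ((3 + 0) + 0), which is E2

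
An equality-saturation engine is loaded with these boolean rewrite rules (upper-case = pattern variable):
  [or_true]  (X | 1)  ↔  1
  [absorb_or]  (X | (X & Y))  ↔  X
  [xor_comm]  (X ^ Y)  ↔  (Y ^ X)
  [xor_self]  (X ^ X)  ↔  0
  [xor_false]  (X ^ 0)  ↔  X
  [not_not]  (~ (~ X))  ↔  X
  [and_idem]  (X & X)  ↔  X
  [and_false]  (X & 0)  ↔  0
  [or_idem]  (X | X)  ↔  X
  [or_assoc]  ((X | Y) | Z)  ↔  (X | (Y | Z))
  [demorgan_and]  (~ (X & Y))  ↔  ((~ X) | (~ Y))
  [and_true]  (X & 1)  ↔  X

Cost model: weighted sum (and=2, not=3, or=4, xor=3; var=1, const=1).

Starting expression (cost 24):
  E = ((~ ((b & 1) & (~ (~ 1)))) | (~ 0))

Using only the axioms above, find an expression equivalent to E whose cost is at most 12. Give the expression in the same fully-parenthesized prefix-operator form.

((~ b) | (~ 0))   [cost 12]

1. [not_not →] (~ (~ 1))  →  1;  E = ((~ ((b & 1) & 1)) | (~ 0))
2. [and_true →] ((b & 1) & 1)  →  (b & 1);  E = ((~ (b & 1)) | (~ 0))
3. [and_true →] (b & 1)  →  b;  cost 12 ≤ 12, done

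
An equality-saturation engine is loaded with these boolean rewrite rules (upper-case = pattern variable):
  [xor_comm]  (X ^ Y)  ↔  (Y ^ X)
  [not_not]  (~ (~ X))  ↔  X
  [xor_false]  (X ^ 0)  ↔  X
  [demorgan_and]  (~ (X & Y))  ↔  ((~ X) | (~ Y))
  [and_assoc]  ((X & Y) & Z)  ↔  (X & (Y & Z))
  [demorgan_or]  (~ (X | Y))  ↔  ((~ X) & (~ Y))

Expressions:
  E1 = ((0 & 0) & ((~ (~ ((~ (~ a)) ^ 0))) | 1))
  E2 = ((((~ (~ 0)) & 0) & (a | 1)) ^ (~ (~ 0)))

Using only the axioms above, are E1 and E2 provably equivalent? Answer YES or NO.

step 1: not_not (→) rewrites (~ (~ ((~ (~ a)) ^ 0))) into ((~ (~ a)) ^ 0), now ((0 & 0) & (((~ (~ a)) ^ 0) | 1))
step 2: not_not (→) rewrites (~ (~ a)) into a, now ((0 & 0) & ((a ^ 0) | 1))
step 3: xor_false (→) rewrites (a ^ 0) into a, now ((0 & 0) & (a | 1))
step 4: xor_false (←) rewrites ((0 & 0) & (a | 1)) into (((0 & 0) & (a | 1)) ^ 0)
step 5: not_not (←) rewrites 0 into (~ (~ 0)), now (((0 & 0) & (a | 1)) ^ (~ (~ 0)))
step 6: not_not (←) rewrites 0 into (~ (~ 0)), which is E2

YES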